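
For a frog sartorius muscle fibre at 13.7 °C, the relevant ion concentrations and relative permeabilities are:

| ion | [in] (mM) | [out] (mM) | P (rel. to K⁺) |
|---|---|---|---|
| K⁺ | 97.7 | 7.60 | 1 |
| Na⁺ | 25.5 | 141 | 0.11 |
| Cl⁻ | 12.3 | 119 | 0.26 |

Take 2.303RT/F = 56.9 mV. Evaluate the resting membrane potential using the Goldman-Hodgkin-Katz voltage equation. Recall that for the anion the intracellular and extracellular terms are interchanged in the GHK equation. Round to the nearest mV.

Vm = 56.9 · log₁₀[(Σ P·[cation]ₒ + Σ P·[anion]ᵢ) / (Σ P·[cation]ᵢ + Σ P·[anion]ₒ)]
Numerator = 1×7.60 + 0.11×141 + 0.26×12.3 = 26.31
Denominator = 1×97.7 + 0.11×25.5 + 0.26×119 = 131.4
Vm = 56.9 · log₁₀(0.20014) = 56.9 × (-0.6987) = -39.75 mV

-40 mV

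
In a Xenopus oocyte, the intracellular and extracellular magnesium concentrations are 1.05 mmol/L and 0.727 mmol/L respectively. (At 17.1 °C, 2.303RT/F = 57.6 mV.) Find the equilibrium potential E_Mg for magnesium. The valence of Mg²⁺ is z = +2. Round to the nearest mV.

-5 mV

E = (57.6/z) · log₁₀([Mg²⁺]_out/[Mg²⁺]_in) with z = +2.
= (57.6/2) · log₁₀(0.727/1.05) = 28.80 · log₁₀(0.6924)
= 28.80 · (-0.1597) = -4.60 mV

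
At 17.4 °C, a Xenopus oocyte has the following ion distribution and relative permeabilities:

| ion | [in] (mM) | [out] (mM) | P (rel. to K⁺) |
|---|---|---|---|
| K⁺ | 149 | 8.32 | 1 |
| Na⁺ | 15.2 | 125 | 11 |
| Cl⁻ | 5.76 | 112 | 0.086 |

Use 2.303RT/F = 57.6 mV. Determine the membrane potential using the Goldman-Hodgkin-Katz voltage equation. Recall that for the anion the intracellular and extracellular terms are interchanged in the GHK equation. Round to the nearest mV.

Vm = 57.6 · log₁₀[(Σ P·[cation]ₒ + Σ P·[anion]ᵢ) / (Σ P·[cation]ᵢ + Σ P·[anion]ₒ)]
Numerator = 1×8.32 + 11×125 + 0.086×5.76 = 1384
Denominator = 1×149 + 11×15.2 + 0.086×112 = 325.8
Vm = 57.6 · log₁₀(4.247) = 57.6 × (0.6281) = 36.18 mV

36 mV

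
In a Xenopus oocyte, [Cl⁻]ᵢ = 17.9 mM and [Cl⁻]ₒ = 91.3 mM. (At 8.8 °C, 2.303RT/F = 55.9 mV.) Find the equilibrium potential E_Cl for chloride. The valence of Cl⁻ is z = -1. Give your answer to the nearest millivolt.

E = (55.9/z) · log₁₀([Cl⁻]_out/[Cl⁻]_in) with z = -1.
For an anion, dividing by z = -1 reverses the sign.
= (55.9/-1) · log₁₀(91.3/17.9) = -55.90 · log₁₀(5.101)
= -55.90 · (0.7076) = -39.56 mV

-40 mV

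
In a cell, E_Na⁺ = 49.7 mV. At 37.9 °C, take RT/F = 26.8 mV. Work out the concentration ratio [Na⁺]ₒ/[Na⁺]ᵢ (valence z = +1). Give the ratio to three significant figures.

ln([out]/[in]) = E·z/(26.8) = 49.7 × 1 / 26.8 = 1.8545
[out]/[in] = e^(1.8545) = 6.388

6.39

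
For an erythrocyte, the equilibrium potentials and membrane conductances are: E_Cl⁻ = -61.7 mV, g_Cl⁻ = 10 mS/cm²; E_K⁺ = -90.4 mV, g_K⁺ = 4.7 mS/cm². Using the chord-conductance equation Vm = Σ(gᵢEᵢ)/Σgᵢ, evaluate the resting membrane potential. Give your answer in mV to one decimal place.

Σ gᵢEᵢ = 10·(-61.7) + 4.7·(-90.4) = -1041.88
Σ gᵢ = 10 + 4.7 = 14.7
Vm = -1041.88 / 14.7 = -70.88 mV

-70.9 mV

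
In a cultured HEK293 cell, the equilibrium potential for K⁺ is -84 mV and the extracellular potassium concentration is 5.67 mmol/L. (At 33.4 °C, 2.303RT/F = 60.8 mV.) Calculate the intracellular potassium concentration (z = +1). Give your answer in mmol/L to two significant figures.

140 mmol/L

Nernst: E = (60.8/1) · log₁₀([out]/[in]), so log₁₀([out]/[in]) = -84.0 × 1 / 60.8 = -1.3816.
[out]/[in] = 10^(-1.3816) = 0.04154.
[in] = 5.67 / 0.04154 = 136.5 mmol/L.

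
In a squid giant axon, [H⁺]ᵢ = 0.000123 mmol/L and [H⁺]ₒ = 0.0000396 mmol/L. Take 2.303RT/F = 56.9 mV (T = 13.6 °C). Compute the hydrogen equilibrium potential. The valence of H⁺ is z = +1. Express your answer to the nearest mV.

-28 mV

E = (56.9/z) · log₁₀([H⁺]_out/[H⁺]_in) with z = +1.
= (56.9/1) · log₁₀(0.0000396/0.000123) = 56.90 · log₁₀(0.322)
= 56.90 · (-0.4922) = -28.01 mV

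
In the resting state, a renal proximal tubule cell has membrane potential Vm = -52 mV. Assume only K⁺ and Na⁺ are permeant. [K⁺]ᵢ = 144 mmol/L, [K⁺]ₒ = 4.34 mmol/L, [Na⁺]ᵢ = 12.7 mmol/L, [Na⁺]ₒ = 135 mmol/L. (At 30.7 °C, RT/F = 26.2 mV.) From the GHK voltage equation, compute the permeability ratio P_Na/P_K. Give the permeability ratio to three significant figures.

Let α = P_Na/P_K. GHK: Vm = 26.2·ln[(Kₒ + α·Naₒ)/(Kᵢ + α·Naᵢ)].
e^(Vm/26.2) = e^(-52.0/26.2) = 0.13742
So 0.13742·(Kᵢ + α·Naᵢ) = Kₒ + α·Naₒ → α = (0.13742·144.0 − 4.34) / (135.0 − 0.13742·12.7)
α = (19.79 − 4.34) / (135.0 − 1.745) = 15.45/133.3 = 0.1159

0.116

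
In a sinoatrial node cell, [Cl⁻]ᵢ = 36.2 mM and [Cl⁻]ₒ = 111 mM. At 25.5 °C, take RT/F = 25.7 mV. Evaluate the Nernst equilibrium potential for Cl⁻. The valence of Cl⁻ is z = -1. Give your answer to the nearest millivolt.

E = (25.7/z) · ln([Cl⁻]_out/[Cl⁻]_in) with z = -1.
For an anion, dividing by z = -1 reverses the sign.
= (25.7/-1) · ln(111/36.2) = -25.70 · ln(3.066)
= -25.70 · (1.1205) = -28.80 mV

-29 mV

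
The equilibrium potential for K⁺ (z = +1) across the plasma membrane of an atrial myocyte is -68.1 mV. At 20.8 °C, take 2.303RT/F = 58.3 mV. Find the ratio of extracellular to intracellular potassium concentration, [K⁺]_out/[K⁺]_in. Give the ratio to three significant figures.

0.0679

log₁₀([out]/[in]) = E·z/(58.3) = -68.1 × 1 / 58.3 = -1.1681
[out]/[in] = 10^(-1.1681) = 0.06791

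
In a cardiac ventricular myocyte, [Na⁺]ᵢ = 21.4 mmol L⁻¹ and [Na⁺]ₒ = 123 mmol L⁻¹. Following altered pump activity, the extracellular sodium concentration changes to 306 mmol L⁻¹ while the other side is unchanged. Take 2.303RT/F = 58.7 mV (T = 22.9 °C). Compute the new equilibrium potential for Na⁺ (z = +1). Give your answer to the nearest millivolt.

68 mV

After the shift: [Na⁺]_out = 306, [Na⁺]_in = 21.4 mmol L⁻¹.
E_new = (58.7/1)·log₁₀(306/21.4) = 58.70 · (1.1553) = 67.82 mV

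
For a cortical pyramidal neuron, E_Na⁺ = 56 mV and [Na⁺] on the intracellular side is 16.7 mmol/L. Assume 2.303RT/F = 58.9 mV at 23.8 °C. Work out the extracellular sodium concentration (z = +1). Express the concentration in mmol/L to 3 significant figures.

Nernst: E = (58.9/1) · log₁₀([out]/[in]), so log₁₀([out]/[in]) = 56.0 × 1 / 58.9 = 0.9508.
[out]/[in] = 10^(0.9508) = 8.928.
[out] = 8.928 × 16.7 = 149.1 mmol/L.

149 mmol/L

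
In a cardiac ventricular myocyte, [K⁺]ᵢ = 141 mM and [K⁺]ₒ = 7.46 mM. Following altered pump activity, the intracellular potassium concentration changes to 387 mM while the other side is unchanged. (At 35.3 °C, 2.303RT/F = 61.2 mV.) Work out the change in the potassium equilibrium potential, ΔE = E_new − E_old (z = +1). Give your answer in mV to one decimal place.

-26.8 mV

E_old = (61.2/1)·log₁₀(7.46/141) = -78.12 mV
E_new = (61.2/1)·log₁₀(7.46/387) = -104.96 mV
ΔE = -104.96 − (-78.12) = -26.84 mV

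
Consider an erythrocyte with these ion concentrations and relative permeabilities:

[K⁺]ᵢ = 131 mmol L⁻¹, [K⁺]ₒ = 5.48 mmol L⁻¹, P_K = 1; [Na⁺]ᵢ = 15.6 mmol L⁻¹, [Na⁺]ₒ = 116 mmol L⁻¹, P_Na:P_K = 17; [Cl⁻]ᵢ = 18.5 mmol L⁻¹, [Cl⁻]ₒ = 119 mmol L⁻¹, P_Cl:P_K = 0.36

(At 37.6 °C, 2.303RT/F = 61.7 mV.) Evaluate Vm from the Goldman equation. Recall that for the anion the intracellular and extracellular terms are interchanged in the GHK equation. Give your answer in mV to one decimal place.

Vm = 61.7 · log₁₀[(Σ P·[cation]ₒ + Σ P·[anion]ᵢ) / (Σ P·[cation]ᵢ + Σ P·[anion]ₒ)]
Numerator = 1×5.48 + 17×116 + 0.36×18.5 = 1984
Denominator = 1×131 + 17×15.6 + 0.36×119 = 439
Vm = 61.7 · log₁₀(4.5193) = 61.7 × (0.6551) = 40.42 mV

40.4 mV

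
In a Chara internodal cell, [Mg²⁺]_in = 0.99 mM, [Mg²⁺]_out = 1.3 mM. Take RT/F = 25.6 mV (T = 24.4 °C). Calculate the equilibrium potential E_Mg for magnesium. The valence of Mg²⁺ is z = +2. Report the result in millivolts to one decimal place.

E = (25.6/z) · ln([Mg²⁺]_out/[Mg²⁺]_in) with z = +2.
= (25.6/2) · ln(1.3/0.99) = 12.80 · ln(1.313)
= 12.80 · (0.2724) = 3.49 mV

3.5 mV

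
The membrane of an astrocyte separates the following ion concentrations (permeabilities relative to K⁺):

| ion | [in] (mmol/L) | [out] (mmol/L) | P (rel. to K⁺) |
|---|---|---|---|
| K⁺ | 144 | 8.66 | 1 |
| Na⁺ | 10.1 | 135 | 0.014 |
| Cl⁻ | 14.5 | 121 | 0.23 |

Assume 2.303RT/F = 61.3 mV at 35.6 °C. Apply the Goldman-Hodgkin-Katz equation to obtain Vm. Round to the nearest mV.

Vm = 61.3 · log₁₀[(Σ P·[cation]ₒ + Σ P·[anion]ᵢ) / (Σ P·[cation]ᵢ + Σ P·[anion]ₒ)]
Numerator = 1×8.66 + 0.014×135 + 0.23×14.5 = 13.89
Denominator = 1×144 + 0.014×10.1 + 0.23×121 = 172
Vm = 61.3 · log₁₀(0.08074) = 61.3 × (-1.0929) = -67.00 mV

-67 mV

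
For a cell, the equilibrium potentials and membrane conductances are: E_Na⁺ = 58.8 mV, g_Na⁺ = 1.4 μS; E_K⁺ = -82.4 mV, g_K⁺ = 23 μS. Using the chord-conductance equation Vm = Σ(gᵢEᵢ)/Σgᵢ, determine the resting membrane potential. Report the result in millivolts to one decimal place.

-74.3 mV

Σ gᵢEᵢ = 1.4·(58.8) + 23·(-82.4) = -1812.88
Σ gᵢ = 1.4 + 23 = 24.4
Vm = -1812.88 / 24.4 = -74.30 mV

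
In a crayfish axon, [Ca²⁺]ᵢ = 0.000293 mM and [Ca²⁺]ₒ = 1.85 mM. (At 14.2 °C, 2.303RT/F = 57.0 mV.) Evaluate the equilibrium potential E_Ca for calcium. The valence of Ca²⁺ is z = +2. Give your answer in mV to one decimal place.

E = (57.0/z) · log₁₀([Ca²⁺]_out/[Ca²⁺]_in) with z = +2.
= (57.0/2) · log₁₀(1.85/0.000293) = 28.50 · log₁₀(6314)
= 28.50 · (3.8003) = 108.31 mV

108.3 mV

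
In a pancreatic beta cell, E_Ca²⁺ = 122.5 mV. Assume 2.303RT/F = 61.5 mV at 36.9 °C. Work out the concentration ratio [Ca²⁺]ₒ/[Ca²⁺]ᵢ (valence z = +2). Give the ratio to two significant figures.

9600

log₁₀([out]/[in]) = E·z/(61.5) = 122.5 × 2 / 61.5 = 3.9837
[out]/[in] = 10^(3.9837) = 9633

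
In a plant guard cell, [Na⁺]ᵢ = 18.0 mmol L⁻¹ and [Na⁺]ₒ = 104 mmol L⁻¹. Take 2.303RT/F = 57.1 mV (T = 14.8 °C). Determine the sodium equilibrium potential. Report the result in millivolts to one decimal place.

E = (57.1/z) · log₁₀([Na⁺]_out/[Na⁺]_in) with z = +1.
= (57.1/1) · log₁₀(104/18.0) = 57.10 · log₁₀(5.778)
= 57.10 · (0.7618) = 43.50 mV

43.5 mV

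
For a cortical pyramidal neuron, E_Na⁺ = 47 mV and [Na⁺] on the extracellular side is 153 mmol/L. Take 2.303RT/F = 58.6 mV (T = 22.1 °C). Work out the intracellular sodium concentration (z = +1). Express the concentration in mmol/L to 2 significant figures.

24 mmol/L

Nernst: E = (58.6/1) · log₁₀([out]/[in]), so log₁₀([out]/[in]) = 47.0 × 1 / 58.6 = 0.8020.
[out]/[in] = 10^(0.8020) = 6.339.
[in] = 153 / 6.339 = 24.13 mmol/L.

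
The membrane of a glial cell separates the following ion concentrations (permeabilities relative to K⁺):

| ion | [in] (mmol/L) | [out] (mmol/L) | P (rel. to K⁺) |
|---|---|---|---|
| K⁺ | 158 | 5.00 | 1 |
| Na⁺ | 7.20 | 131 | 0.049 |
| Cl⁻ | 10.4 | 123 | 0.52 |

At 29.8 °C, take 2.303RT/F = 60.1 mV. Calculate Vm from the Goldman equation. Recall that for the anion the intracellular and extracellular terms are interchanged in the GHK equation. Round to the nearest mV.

Vm = 60.1 · log₁₀[(Σ P·[cation]ₒ + Σ P·[anion]ᵢ) / (Σ P·[cation]ᵢ + Σ P·[anion]ₒ)]
Numerator = 1×5.00 + 0.049×131 + 0.52×10.4 = 16.83
Denominator = 1×158 + 0.049×7.20 + 0.52×123 = 222.3
Vm = 60.1 · log₁₀(0.075691) = 60.1 × (-1.1210) = -67.37 mV

-67 mV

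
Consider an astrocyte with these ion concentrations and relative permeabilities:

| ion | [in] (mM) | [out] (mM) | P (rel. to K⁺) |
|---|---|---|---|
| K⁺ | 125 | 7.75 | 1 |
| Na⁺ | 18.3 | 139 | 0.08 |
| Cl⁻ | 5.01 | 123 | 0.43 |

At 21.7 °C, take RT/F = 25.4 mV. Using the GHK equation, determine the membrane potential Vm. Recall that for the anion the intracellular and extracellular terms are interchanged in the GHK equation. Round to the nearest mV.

Vm = 25.4 · ln[(Σ P·[cation]ₒ + Σ P·[anion]ᵢ) / (Σ P·[cation]ᵢ + Σ P·[anion]ₒ)]
Numerator = 1×7.75 + 0.08×139 + 0.43×5.01 = 21.02
Denominator = 1×125 + 0.08×18.3 + 0.43×123 = 179.4
Vm = 25.4 · ln(0.11722) = 25.4 × (-2.1437) = -54.45 mV

-54 mV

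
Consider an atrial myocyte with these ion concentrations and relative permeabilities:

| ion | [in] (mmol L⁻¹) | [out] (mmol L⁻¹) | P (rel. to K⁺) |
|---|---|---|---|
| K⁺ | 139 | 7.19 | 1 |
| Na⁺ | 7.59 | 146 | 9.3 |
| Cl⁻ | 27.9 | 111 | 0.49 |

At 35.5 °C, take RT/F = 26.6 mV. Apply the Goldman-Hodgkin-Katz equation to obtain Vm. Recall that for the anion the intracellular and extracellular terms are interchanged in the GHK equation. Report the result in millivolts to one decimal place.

Vm = 26.6 · ln[(Σ P·[cation]ₒ + Σ P·[anion]ᵢ) / (Σ P·[cation]ᵢ + Σ P·[anion]ₒ)]
Numerator = 1×7.19 + 9.3×146 + 0.49×27.9 = 1379
Denominator = 1×139 + 9.3×7.59 + 0.49×111 = 264
Vm = 26.6 · ln(5.2227) = 26.6 × (1.6530) = 43.97 mV

44.0 mV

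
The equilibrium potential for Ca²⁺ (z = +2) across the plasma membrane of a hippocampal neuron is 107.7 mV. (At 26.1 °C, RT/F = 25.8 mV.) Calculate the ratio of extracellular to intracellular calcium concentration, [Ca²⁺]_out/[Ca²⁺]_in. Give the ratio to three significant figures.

ln([out]/[in]) = E·z/(25.8) = 107.7 × 2 / 25.8 = 8.3488
[out]/[in] = e^(8.3488) = 4225

4230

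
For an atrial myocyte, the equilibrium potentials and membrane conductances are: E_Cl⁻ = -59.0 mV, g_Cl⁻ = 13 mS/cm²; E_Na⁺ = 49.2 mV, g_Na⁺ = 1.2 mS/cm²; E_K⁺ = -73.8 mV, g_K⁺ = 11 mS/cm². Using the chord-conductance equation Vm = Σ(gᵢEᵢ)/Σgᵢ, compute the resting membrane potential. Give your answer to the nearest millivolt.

Σ gᵢEᵢ = 13·(-59.0) + 1.2·(49.2) + 11·(-73.8) = -1519.76
Σ gᵢ = 13 + 1.2 + 11 = 25.2
Vm = -1519.76 / 25.2 = -60.31 mV

-60 mV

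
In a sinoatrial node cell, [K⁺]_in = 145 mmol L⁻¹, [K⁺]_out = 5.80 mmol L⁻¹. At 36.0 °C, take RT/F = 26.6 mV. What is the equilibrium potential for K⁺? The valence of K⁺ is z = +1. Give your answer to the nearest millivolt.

-86 mV

E = (26.6/z) · ln([K⁺]_out/[K⁺]_in) with z = +1.
= (26.6/1) · ln(5.80/145) = 26.60 · ln(0.04)
= 26.60 · (-3.2189) = -85.62 mV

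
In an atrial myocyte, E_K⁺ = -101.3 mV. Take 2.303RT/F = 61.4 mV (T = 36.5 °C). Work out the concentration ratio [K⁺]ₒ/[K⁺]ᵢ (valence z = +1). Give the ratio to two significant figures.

0.022

log₁₀([out]/[in]) = E·z/(61.4) = -101.3 × 1 / 61.4 = -1.6498
[out]/[in] = 10^(-1.6498) = 0.0224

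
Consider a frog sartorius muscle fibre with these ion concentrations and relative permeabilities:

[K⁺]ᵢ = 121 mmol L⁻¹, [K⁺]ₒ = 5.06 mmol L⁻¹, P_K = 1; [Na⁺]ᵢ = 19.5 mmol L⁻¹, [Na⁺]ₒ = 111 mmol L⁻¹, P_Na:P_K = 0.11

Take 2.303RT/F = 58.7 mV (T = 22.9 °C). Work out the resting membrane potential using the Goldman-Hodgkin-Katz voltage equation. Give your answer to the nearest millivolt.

Vm = 58.7 · log₁₀[(Σ P·[cation]ₒ + Σ P·[anion]ᵢ) / (Σ P·[cation]ᵢ + Σ P·[anion]ₒ)]
Numerator = 1×5.06 + 0.11×111 = 17.27
Denominator = 1×121 + 0.11×19.5 = 123.1
Vm = 58.7 · log₁₀(0.14024) = 58.7 × (-0.8531) = -50.08 mV

-50 mV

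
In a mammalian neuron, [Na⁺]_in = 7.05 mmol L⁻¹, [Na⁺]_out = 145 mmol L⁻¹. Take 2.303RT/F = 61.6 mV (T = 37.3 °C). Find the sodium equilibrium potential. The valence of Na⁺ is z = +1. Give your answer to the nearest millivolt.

E = (61.6/z) · log₁₀([Na⁺]_out/[Na⁺]_in) with z = +1.
= (61.6/1) · log₁₀(145/7.05) = 61.60 · log₁₀(20.57)
= 61.60 · (1.3132) = 80.89 mV

81 mV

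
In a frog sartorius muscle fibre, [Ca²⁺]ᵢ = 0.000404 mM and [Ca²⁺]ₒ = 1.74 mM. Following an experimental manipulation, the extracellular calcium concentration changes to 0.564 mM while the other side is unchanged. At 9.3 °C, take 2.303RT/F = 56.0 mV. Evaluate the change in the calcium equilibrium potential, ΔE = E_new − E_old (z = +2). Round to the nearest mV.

E_old = (56.0/2)·log₁₀(1.74/0.000404) = 101.76 mV
E_new = (56.0/2)·log₁₀(0.564/0.000404) = 88.06 mV
ΔE = 88.06 − (101.76) = -13.70 mV

-14 mV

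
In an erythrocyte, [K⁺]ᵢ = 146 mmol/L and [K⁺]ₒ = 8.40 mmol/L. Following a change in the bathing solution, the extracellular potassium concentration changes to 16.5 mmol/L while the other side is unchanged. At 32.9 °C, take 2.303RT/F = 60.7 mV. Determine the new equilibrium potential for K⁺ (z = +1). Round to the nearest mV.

After the shift: [K⁺]_out = 16.5, [K⁺]_in = 146 mmol/L.
E_new = (60.7/1)·log₁₀(16.5/146) = 60.70 · (-0.9469) = -57.47 mV

-57 mV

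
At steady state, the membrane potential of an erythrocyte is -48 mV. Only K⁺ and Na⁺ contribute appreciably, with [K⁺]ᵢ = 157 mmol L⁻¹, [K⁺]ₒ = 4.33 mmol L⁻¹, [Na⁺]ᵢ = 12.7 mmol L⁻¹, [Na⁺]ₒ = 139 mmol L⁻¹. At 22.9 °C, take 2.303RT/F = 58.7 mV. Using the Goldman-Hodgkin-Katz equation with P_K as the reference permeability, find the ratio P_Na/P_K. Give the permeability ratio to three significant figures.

Let α = P_Na/P_K. GHK: Vm = 58.7·log₁₀[(Kₒ + α·Naₒ)/(Kᵢ + α·Naᵢ)].
10^(Vm/58.7) = 10^(-48.0/58.7) = 0.15215
So 0.15215·(Kᵢ + α·Naᵢ) = Kₒ + α·Naₒ → α = (0.15215·157.0 − 4.33) / (139.0 − 0.15215·12.7)
α = (23.89 − 4.33) / (139.0 − 1.932) = 19.56/137.1 = 0.1427

0.143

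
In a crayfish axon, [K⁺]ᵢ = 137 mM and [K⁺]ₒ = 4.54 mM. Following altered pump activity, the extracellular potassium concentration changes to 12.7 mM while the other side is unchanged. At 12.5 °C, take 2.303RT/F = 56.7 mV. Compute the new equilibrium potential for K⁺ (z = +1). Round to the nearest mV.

-59 mV

After the shift: [K⁺]_out = 12.7, [K⁺]_in = 137 mM.
E_new = (56.7/1)·log₁₀(12.7/137) = 56.70 · (-1.0329) = -58.57 mV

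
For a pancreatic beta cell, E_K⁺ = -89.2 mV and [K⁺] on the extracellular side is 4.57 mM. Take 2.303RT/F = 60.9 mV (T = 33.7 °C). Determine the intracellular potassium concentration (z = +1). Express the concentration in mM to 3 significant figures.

Nernst: E = (60.9/1) · log₁₀([out]/[in]), so log₁₀([out]/[in]) = -89.2 × 1 / 60.9 = -1.4647.
[out]/[in] = 10^(-1.4647) = 0.0343.
[in] = 4.57 / 0.0343 = 133.2 mM.

133 mM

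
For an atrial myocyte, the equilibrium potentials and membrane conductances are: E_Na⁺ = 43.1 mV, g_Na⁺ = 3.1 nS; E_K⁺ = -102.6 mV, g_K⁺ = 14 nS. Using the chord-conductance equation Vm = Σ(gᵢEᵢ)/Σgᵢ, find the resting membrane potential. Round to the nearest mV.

Σ gᵢEᵢ = 3.1·(43.1) + 14·(-102.6) = -1302.79
Σ gᵢ = 3.1 + 14 = 17.1
Vm = -1302.79 / 17.1 = -76.19 mV

-76 mV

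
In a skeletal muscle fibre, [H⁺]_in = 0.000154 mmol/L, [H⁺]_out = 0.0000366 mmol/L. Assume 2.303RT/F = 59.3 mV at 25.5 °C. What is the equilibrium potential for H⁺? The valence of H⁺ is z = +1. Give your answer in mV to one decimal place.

-37.0 mV

E = (59.3/z) · log₁₀([H⁺]_out/[H⁺]_in) with z = +1.
= (59.3/1) · log₁₀(0.0000366/0.000154) = 59.30 · log₁₀(0.2377)
= 59.30 · (-0.6240) = -37.01 mV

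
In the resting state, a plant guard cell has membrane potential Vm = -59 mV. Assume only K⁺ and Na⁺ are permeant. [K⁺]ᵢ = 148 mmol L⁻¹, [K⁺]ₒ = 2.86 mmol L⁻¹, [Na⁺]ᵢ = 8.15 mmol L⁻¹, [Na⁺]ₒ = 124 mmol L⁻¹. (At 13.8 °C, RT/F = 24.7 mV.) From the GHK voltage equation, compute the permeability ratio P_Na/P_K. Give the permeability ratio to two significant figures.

0.087

Let α = P_Na/P_K. GHK: Vm = 24.7·ln[(Kₒ + α·Naₒ)/(Kᵢ + α·Naᵢ)].
e^(Vm/24.7) = e^(-59.0/24.7) = 0.091752
So 0.091752·(Kᵢ + α·Naᵢ) = Kₒ + α·Naₒ → α = (0.091752·148.0 − 2.86) / (124.0 − 0.091752·8.15)
α = (13.58 − 2.86) / (124.0 − 0.7478) = 10.72/123.3 = 0.08697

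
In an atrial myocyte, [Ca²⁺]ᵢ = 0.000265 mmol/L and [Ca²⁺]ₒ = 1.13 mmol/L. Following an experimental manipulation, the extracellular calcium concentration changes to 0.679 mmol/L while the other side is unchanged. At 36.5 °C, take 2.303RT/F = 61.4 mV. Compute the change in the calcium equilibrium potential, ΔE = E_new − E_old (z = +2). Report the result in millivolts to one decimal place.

E_old = (61.4/2)·log₁₀(1.13/0.000265) = 111.44 mV
E_new = (61.4/2)·log₁₀(0.679/0.000265) = 104.64 mV
ΔE = 104.64 − (111.44) = -6.79 mV

-6.8 mV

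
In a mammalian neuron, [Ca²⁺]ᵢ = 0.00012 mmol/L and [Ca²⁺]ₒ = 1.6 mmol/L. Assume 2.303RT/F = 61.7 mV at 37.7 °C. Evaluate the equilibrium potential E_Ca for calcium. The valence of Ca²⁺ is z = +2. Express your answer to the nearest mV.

127 mV

E = (61.7/z) · log₁₀([Ca²⁺]_out/[Ca²⁺]_in) with z = +2.
= (61.7/2) · log₁₀(1.6/0.00012) = 30.85 · log₁₀(1.333e+04)
= 30.85 · (4.1249) = 127.25 mV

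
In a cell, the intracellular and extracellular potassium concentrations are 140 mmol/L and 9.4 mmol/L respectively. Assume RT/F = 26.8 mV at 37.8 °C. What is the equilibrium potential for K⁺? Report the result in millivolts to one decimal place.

-72.4 mV

E = (26.8/z) · ln([K⁺]_out/[K⁺]_in) with z = +1.
= (26.8/1) · ln(9.4/140) = 26.80 · ln(0.06714)
= 26.80 · (-2.7009) = -72.38 mV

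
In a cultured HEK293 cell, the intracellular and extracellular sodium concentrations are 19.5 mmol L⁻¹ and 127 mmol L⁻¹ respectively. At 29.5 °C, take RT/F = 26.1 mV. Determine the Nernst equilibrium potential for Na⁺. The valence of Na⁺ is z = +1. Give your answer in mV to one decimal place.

E = (26.1/z) · ln([Na⁺]_out/[Na⁺]_in) with z = +1.
= (26.1/1) · ln(127/19.5) = 26.10 · ln(6.513)
= 26.10 · (1.8738) = 48.91 mV

48.9 mV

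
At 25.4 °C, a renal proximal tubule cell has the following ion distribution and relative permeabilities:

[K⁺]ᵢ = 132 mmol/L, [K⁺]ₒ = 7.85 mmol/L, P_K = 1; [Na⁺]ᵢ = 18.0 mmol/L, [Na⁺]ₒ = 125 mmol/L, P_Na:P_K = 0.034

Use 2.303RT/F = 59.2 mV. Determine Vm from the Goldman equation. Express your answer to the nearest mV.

Vm = 59.2 · log₁₀[(Σ P·[cation]ₒ + Σ P·[anion]ᵢ) / (Σ P·[cation]ᵢ + Σ P·[anion]ₒ)]
Numerator = 1×7.85 + 0.034×125 = 12.1
Denominator = 1×132 + 0.034×18.0 = 132.6
Vm = 59.2 · log₁₀(0.091244) = 59.2 × (-1.0398) = -61.56 mV

-62 mV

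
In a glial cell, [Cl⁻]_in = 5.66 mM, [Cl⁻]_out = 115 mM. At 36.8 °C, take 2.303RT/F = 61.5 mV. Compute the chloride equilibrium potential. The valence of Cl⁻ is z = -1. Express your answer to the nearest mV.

E = (61.5/z) · log₁₀([Cl⁻]_out/[Cl⁻]_in) with z = -1.
For an anion, dividing by z = -1 reverses the sign.
= (61.5/-1) · log₁₀(115/5.66) = -61.50 · log₁₀(20.32)
= -61.50 · (1.3079) = -80.43 mV

-80 mV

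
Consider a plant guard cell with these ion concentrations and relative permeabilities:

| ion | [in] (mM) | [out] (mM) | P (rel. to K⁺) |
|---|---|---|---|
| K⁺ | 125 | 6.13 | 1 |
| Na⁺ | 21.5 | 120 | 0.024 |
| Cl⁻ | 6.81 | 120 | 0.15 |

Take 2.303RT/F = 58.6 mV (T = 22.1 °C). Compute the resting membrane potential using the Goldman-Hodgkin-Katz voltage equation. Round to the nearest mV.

Vm = 58.6 · log₁₀[(Σ P·[cation]ₒ + Σ P·[anion]ᵢ) / (Σ P·[cation]ᵢ + Σ P·[anion]ₒ)]
Numerator = 1×6.13 + 0.024×120 + 0.15×6.81 = 10.03
Denominator = 1×125 + 0.024×21.5 + 0.15×120 = 143.5
Vm = 58.6 · log₁₀(0.069898) = 58.6 × (-1.1555) = -67.71 mV

-68 mV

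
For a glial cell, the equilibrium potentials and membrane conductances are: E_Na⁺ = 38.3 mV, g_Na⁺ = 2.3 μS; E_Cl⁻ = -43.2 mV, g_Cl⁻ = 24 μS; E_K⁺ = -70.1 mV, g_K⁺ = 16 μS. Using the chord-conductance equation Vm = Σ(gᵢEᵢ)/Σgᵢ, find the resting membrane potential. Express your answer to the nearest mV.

Σ gᵢEᵢ = 2.3·(38.3) + 24·(-43.2) + 16·(-70.1) = -2070.31
Σ gᵢ = 2.3 + 24 + 16 = 42.3
Vm = -2070.31 / 42.3 = -48.94 mV

-49 mV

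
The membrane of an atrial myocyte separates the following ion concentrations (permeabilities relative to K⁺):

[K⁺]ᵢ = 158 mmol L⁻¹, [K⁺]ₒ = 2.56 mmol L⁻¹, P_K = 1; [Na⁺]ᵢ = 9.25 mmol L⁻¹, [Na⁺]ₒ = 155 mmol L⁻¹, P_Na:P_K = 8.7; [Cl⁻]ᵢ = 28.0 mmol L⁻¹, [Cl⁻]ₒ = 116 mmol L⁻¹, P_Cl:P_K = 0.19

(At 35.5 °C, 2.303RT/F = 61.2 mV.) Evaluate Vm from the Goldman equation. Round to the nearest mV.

Vm = 61.2 · log₁₀[(Σ P·[cation]ₒ + Σ P·[anion]ᵢ) / (Σ P·[cation]ᵢ + Σ P·[anion]ₒ)]
Numerator = 1×2.56 + 8.7×155 + 0.19×28.0 = 1356
Denominator = 1×158 + 8.7×9.25 + 0.19×116 = 260.5
Vm = 61.2 · log₁₀(5.2065) = 61.2 × (0.7165) = 43.85 mV

44 mV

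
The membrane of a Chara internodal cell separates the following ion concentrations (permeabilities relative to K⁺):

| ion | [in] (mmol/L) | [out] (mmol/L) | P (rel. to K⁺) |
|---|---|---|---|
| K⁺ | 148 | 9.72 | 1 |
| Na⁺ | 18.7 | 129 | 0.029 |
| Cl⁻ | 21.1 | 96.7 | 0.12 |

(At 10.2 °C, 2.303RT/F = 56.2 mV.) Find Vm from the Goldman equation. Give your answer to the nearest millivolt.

Vm = 56.2 · log₁₀[(Σ P·[cation]ₒ + Σ P·[anion]ᵢ) / (Σ P·[cation]ᵢ + Σ P·[anion]ₒ)]
Numerator = 1×9.72 + 0.029×129 + 0.12×21.1 = 15.99
Denominator = 1×148 + 0.029×18.7 + 0.12×96.7 = 160.1
Vm = 56.2 · log₁₀(0.099865) = 56.2 × (-1.0006) = -56.23 mV

-56 mV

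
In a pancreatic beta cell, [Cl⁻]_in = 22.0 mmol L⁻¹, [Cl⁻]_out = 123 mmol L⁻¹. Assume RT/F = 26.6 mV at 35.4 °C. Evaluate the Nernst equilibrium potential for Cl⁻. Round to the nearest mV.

E = (26.6/z) · ln([Cl⁻]_out/[Cl⁻]_in) with z = -1.
For an anion, dividing by z = -1 reverses the sign.
= (26.6/-1) · ln(123/22.0) = -26.60 · ln(5.591)
= -26.60 · (1.7211) = -45.78 mV

-46 mV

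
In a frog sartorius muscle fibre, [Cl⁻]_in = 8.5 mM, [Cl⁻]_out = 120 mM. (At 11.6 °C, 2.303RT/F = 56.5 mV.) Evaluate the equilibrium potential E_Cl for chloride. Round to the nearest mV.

-65 mV

E = (56.5/z) · log₁₀([Cl⁻]_out/[Cl⁻]_in) with z = -1.
For an anion, dividing by z = -1 reverses the sign.
= (56.5/-1) · log₁₀(120/8.5) = -56.50 · log₁₀(14.12)
= -56.50 · (1.1498) = -64.96 mV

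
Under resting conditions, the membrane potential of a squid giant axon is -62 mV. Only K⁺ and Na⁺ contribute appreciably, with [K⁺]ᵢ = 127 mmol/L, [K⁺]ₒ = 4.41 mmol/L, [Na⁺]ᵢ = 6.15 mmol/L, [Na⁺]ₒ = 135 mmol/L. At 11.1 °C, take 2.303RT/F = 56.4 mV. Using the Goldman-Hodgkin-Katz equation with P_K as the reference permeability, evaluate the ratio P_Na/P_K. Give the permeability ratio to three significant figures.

Let α = P_Na/P_K. GHK: Vm = 56.4·log₁₀[(Kₒ + α·Naₒ)/(Kᵢ + α·Naᵢ)].
10^(Vm/56.4) = 10^(-62.0/56.4) = 0.079563
So 0.079563·(Kᵢ + α·Naᵢ) = Kₒ + α·Naₒ → α = (0.079563·127.0 − 4.41) / (135.0 − 0.079563·6.15)
α = (10.1 − 4.41) / (135.0 − 0.4893) = 5.694/134.5 = 0.04233

0.0423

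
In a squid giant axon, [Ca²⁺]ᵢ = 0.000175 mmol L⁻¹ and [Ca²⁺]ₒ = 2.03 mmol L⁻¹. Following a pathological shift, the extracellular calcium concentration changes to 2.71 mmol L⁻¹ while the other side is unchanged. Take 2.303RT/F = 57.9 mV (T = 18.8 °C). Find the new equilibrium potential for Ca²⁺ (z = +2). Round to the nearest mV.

After the shift: [Ca²⁺]_out = 2.71, [Ca²⁺]_in = 0.000175 mmol L⁻¹.
E_new = (57.9/2)·log₁₀(2.71/0.000175) = 28.95 · (4.1899) = 121.30 mV

121 mV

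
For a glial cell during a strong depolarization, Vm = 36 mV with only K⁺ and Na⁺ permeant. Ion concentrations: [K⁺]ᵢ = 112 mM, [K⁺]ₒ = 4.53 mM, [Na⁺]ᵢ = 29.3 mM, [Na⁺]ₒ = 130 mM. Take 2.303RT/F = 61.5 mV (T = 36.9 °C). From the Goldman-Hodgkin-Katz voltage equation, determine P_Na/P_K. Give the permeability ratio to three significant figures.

24.8

Let α = P_Na/P_K. GHK: Vm = 61.5·log₁₀[(Kₒ + α·Naₒ)/(Kᵢ + α·Naᵢ)].
10^(Vm/61.5) = 10^(36.0/61.5) = 3.8492
So 3.8492·(Kᵢ + α·Naᵢ) = Kₒ + α·Naₒ → α = (3.8492·112.0 − 4.53) / (130.0 − 3.8492·29.3)
α = (431.1 − 4.53) / (130.0 − 112.8) = 426.6/17.22 = 24.77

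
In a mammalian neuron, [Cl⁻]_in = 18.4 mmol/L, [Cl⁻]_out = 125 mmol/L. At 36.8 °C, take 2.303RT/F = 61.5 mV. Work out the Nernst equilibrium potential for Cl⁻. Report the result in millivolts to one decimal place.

E = (61.5/z) · log₁₀([Cl⁻]_out/[Cl⁻]_in) with z = -1.
For an anion, dividing by z = -1 reverses the sign.
= (61.5/-1) · log₁₀(125/18.4) = -61.50 · log₁₀(6.793)
= -61.50 · (0.8321) = -51.17 mV

-51.2 mV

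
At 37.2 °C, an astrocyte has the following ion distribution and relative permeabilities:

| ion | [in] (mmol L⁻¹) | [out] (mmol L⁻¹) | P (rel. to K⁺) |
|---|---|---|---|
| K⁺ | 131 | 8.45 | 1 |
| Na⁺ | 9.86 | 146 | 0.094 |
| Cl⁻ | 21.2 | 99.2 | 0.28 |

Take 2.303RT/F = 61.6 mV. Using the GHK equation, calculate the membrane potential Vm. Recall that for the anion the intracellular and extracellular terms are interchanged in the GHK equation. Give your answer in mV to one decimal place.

Vm = 61.6 · log₁₀[(Σ P·[cation]ₒ + Σ P·[anion]ᵢ) / (Σ P·[cation]ᵢ + Σ P·[anion]ₒ)]
Numerator = 1×8.45 + 0.094×146 + 0.28×21.2 = 28.11
Denominator = 1×131 + 0.094×9.86 + 0.28×99.2 = 159.7
Vm = 61.6 · log₁₀(0.17601) = 61.6 × (-0.7545) = -46.47 mV

-46.5 mV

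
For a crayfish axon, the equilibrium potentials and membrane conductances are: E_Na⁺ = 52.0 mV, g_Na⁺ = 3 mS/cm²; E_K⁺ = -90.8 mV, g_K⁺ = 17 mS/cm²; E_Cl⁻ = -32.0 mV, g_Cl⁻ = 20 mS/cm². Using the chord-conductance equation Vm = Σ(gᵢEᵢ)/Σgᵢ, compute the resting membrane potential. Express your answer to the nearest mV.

-51 mV

Σ gᵢEᵢ = 3·(52.0) + 17·(-90.8) + 20·(-32.0) = -2027.60
Σ gᵢ = 3 + 17 + 20 = 40
Vm = -2027.60 / 40 = -50.69 mV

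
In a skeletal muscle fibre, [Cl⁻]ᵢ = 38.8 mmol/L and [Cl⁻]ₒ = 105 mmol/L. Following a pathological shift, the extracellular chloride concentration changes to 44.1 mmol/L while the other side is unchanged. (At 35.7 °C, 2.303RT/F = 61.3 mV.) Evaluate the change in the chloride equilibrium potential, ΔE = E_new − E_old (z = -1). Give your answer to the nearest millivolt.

E_old = (61.3/-1)·log₁₀(105/38.8) = -26.50 mV
E_new = (61.3/-1)·log₁₀(44.1/38.8) = -3.41 mV
ΔE = -3.41 − (-26.50) = 23.09 mV

23 mV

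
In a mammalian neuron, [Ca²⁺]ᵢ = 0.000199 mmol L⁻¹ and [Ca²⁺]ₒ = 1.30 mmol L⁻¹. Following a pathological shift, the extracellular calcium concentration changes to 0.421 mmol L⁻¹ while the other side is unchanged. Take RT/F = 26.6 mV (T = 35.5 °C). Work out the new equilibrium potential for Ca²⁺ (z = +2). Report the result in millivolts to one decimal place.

After the shift: [Ca²⁺]_out = 0.421, [Ca²⁺]_in = 0.000199 mmol L⁻¹.
E_new = (26.6/2)·ln(0.421/0.000199) = 13.30 · (7.6571) = 101.84 mV

101.8 mV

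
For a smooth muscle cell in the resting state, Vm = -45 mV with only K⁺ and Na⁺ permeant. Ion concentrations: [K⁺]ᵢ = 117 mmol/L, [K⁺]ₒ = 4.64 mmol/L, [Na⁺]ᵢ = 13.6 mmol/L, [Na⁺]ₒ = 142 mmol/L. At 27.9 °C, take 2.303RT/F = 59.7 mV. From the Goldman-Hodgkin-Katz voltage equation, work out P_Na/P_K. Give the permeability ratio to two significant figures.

0.11

Let α = P_Na/P_K. GHK: Vm = 59.7·log₁₀[(Kₒ + α·Naₒ)/(Kᵢ + α·Naᵢ)].
10^(Vm/59.7) = 10^(-45.0/59.7) = 0.17629
So 0.17629·(Kᵢ + α·Naᵢ) = Kₒ + α·Naₒ → α = (0.17629·117.0 − 4.64) / (142.0 − 0.17629·13.6)
α = (20.63 − 4.64) / (142.0 − 2.398) = 15.99/139.6 = 0.1145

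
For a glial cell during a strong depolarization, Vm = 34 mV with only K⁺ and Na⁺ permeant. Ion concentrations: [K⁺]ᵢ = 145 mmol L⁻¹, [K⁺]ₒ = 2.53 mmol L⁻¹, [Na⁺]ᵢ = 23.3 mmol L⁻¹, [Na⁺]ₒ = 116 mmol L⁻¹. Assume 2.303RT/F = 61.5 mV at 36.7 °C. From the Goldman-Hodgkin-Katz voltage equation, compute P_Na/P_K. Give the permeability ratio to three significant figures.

Let α = P_Na/P_K. GHK: Vm = 61.5·log₁₀[(Kₒ + α·Naₒ)/(Kᵢ + α·Naᵢ)].
10^(Vm/61.5) = 10^(34.0/61.5) = 3.5715
So 3.5715·(Kᵢ + α·Naᵢ) = Kₒ + α·Naₒ → α = (3.5715·145.0 − 2.53) / (116.0 − 3.5715·23.3)
α = (517.9 − 2.53) / (116.0 − 83.21) = 515.3/32.79 = 15.72

15.7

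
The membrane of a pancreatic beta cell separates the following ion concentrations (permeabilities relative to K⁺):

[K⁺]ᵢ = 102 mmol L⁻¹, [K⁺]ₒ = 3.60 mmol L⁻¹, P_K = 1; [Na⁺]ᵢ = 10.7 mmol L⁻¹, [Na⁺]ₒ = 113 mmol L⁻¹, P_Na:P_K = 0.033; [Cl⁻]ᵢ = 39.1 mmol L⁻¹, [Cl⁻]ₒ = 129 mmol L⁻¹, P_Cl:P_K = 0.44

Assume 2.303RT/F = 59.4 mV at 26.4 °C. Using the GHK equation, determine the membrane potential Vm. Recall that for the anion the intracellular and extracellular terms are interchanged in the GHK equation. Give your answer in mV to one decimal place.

-48.2 mV

Vm = 59.4 · log₁₀[(Σ P·[cation]ₒ + Σ P·[anion]ᵢ) / (Σ P·[cation]ᵢ + Σ P·[anion]ₒ)]
Numerator = 1×3.60 + 0.033×113 + 0.44×39.1 = 24.53
Denominator = 1×102 + 0.033×10.7 + 0.44×129 = 159.1
Vm = 59.4 · log₁₀(0.15419) = 59.4 × (-0.8120) = -48.23 mV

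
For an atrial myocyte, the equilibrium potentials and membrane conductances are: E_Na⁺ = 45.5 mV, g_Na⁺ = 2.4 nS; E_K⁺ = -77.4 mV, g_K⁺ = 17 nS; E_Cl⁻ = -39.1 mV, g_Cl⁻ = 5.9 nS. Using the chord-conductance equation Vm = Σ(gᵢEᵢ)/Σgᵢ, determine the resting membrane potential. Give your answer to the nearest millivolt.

-57 mV

Σ gᵢEᵢ = 2.4·(45.5) + 17·(-77.4) + 5.9·(-39.1) = -1437.29
Σ gᵢ = 2.4 + 17 + 5.9 = 25.3
Vm = -1437.29 / 25.3 = -56.81 mV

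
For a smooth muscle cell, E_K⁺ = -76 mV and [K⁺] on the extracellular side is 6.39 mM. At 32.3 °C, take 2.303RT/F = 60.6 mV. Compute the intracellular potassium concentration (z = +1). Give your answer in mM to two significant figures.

Nernst: E = (60.6/1) · log₁₀([out]/[in]), so log₁₀([out]/[in]) = -76.0 × 1 / 60.6 = -1.2541.
[out]/[in] = 10^(-1.2541) = 0.0557.
[in] = 6.39 / 0.0557 = 114.7 mM.

110 mM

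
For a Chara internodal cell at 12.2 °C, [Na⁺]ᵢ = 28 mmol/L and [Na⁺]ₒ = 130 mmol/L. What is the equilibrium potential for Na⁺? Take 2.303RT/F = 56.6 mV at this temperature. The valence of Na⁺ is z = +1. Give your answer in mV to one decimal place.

37.7 mV

E = (56.6/z) · log₁₀([Na⁺]_out/[Na⁺]_in) with z = +1.
= (56.6/1) · log₁₀(130/28) = 56.60 · log₁₀(4.643)
= 56.60 · (0.6668) = 37.74 mV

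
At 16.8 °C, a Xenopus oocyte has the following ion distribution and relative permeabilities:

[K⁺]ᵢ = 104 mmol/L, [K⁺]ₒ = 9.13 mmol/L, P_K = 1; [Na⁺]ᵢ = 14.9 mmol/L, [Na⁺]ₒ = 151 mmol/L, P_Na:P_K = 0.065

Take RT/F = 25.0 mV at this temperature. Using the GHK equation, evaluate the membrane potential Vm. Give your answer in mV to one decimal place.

Vm = 25.0 · ln[(Σ P·[cation]ₒ + Σ P·[anion]ᵢ) / (Σ P·[cation]ᵢ + Σ P·[anion]ₒ)]
Numerator = 1×9.13 + 0.065×151 = 18.95
Denominator = 1×104 + 0.065×14.9 = 105
Vm = 25.0 · ln(0.18048) = 25.0 × (-1.7121) = -42.80 mV

-42.8 mV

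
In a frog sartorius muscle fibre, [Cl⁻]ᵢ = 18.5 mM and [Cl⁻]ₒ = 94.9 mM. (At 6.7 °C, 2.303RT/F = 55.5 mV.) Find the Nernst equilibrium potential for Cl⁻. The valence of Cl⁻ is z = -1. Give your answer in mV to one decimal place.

E = (55.5/z) · log₁₀([Cl⁻]_out/[Cl⁻]_in) with z = -1.
For an anion, dividing by z = -1 reverses the sign.
= (55.5/-1) · log₁₀(94.9/18.5) = -55.50 · log₁₀(5.13)
= -55.50 · (0.7101) = -39.41 mV

-39.4 mV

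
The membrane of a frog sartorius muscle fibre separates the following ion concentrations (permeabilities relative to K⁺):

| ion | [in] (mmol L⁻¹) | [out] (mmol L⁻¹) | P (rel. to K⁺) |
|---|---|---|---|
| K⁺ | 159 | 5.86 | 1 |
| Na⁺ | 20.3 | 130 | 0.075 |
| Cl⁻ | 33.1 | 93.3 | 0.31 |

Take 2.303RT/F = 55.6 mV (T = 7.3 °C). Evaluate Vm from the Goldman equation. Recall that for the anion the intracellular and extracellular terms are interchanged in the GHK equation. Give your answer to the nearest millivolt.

Vm = 55.6 · log₁₀[(Σ P·[cation]ₒ + Σ P·[anion]ᵢ) / (Σ P·[cation]ᵢ + Σ P·[anion]ₒ)]
Numerator = 1×5.86 + 0.075×130 + 0.31×33.1 = 25.87
Denominator = 1×159 + 0.075×20.3 + 0.31×93.3 = 189.4
Vm = 55.6 · log₁₀(0.13656) = 55.6 × (-0.8647) = -48.08 mV

-48 mV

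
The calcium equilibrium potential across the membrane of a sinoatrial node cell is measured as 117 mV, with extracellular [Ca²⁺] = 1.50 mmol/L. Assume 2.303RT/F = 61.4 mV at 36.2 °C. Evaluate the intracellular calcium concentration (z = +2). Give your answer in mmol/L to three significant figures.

0.000232 mmol/L

Nernst: E = (61.4/2) · log₁₀([out]/[in]), so log₁₀([out]/[in]) = 117.0 × 2 / 61.4 = 3.8111.
[out]/[in] = 10^(3.8111) = 6473.
[in] = 1.50 / 6473 = 0.0002317 mmol/L.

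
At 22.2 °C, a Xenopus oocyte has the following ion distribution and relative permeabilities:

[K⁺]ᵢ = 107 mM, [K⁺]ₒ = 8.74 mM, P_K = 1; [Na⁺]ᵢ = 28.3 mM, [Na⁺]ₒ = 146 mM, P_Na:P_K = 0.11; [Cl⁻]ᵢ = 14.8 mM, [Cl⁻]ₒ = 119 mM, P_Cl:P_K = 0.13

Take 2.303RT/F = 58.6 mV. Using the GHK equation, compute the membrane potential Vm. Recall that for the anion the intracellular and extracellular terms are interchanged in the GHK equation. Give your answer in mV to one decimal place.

Vm = 58.6 · log₁₀[(Σ P·[cation]ₒ + Σ P·[anion]ᵢ) / (Σ P·[cation]ᵢ + Σ P·[anion]ₒ)]
Numerator = 1×8.74 + 0.11×146 + 0.13×14.8 = 26.72
Denominator = 1×107 + 0.11×28.3 + 0.13×119 = 125.6
Vm = 58.6 · log₁₀(0.2128) = 58.6 × (-0.6720) = -39.38 mV

-39.4 mV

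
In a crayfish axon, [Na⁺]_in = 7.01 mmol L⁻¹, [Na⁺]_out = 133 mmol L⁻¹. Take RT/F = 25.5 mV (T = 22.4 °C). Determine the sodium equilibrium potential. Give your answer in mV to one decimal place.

E = (25.5/z) · ln([Na⁺]_out/[Na⁺]_in) with z = +1.
= (25.5/1) · ln(133/7.01) = 25.50 · ln(18.97)
= 25.50 · (2.9430) = 75.05 mV

75.0 mV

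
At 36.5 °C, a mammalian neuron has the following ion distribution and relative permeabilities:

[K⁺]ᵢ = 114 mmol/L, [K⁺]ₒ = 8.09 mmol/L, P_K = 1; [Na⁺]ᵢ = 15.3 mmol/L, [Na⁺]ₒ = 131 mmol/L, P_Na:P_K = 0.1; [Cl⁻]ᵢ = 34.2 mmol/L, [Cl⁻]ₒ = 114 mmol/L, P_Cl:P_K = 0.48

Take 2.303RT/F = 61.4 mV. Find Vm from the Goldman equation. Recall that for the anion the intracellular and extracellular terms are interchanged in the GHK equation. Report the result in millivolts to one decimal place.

Vm = 61.4 · log₁₀[(Σ P·[cation]ₒ + Σ P·[anion]ᵢ) / (Σ P·[cation]ᵢ + Σ P·[anion]ₒ)]
Numerator = 1×8.09 + 0.1×131 + 0.48×34.2 = 37.61
Denominator = 1×114 + 0.1×15.3 + 0.48×114 = 170.2
Vm = 61.4 · log₁₀(0.22089) = 61.4 × (-0.6558) = -40.27 mV

-40.3 mV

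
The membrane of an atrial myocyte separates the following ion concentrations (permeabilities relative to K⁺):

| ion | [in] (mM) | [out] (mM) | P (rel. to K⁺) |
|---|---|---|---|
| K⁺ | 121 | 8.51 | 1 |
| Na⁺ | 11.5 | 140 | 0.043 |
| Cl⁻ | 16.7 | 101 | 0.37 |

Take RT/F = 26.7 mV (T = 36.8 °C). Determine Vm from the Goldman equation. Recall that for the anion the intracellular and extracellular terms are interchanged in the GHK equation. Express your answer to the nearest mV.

-54 mV

Vm = 26.7 · ln[(Σ P·[cation]ₒ + Σ P·[anion]ᵢ) / (Σ P·[cation]ᵢ + Σ P·[anion]ₒ)]
Numerator = 1×8.51 + 0.043×140 + 0.37×16.7 = 20.71
Denominator = 1×121 + 0.043×11.5 + 0.37×101 = 158.9
Vm = 26.7 · ln(0.13036) = 26.7 × (-2.0375) = -54.40 mV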